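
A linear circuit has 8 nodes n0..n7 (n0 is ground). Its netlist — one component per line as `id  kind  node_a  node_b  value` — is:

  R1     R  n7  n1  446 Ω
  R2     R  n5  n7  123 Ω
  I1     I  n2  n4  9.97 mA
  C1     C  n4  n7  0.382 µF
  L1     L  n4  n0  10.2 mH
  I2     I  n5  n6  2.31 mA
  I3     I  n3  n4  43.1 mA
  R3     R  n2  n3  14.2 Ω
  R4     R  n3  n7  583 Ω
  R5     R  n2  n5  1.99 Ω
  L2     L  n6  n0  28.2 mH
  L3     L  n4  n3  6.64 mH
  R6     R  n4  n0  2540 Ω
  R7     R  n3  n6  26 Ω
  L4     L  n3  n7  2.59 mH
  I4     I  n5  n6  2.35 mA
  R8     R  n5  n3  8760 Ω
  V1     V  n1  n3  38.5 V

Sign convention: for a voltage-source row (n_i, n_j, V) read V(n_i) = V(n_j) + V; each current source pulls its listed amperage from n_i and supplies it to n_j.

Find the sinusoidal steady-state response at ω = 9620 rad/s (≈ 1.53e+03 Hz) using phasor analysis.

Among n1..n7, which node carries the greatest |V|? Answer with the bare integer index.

1

Element admittances at ω=9620 rad/s:
  Y(R1) = 0.002242+0.000j S between n7,n1
  Y(R2) = 0.008130+0.000j S between n5,n7
  I1: injects 0.00997 A into n4 (from n2)
  Y(C1) = 0.000+0.003675j S between n4,n7
  Y(L1) = 0.000-0.01019j S between n4,n0
  I2: injects 0.00231 A into n6 (from n5)
  I3: injects 0.0431 A into n4 (from n3)
  Y(R3) = 0.07042+0.000j S between n2,n3
  Y(R4) = 0.001715+0.000j S between n3,n7
  Y(R5) = 0.5025+0.000j S between n2,n5
  Y(L2) = 0.000-0.003686j S between n6,n0
  Y(L3) = 0.000-0.01566j S between n4,n3
  Y(R6) = 0.0003937+0.000j S between n4,n0
  Y(R7) = 0.03846+0.000j S between n3,n6
  Y(L4) = 0.000-0.04014j S between n3,n7
  I4: injects 0.00235 A into n6 (from n5)
  Y(R8) = 0.0001142+0.000j S between n5,n3
  V1: constraint V(n1)−V(n3) = 38.5
Assemble and solve the 8×8 MNA system:
  V(n1)=38.49-2.327j  V(n2)=-0.1408-2.141j  V(n3)=-0.01324-2.327j  V(n4)=-0.08642+0.8338j  V(n5)=-0.1388-2.115j  V(n6)=0.3280-2.296j  V(n7)=0.5543-0.4945j
  i(V1)=-0.08505+0.004109j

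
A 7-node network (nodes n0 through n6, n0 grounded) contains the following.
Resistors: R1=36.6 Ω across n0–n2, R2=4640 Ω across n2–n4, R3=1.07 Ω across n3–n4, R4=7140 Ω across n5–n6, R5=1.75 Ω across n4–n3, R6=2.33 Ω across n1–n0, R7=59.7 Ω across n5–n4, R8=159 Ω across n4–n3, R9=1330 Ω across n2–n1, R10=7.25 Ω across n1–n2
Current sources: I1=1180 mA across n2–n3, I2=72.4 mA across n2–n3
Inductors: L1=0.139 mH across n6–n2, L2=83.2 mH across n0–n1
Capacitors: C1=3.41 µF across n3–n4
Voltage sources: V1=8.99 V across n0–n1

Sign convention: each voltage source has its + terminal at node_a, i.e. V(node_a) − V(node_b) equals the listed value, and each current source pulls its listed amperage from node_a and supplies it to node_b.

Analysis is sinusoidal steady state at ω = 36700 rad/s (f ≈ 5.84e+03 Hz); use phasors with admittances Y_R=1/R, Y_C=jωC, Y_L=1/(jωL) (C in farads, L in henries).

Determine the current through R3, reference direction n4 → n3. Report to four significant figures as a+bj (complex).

-0.7687+0.06361j A

Element admittances at ω=36700 rad/s:
  Y(R1) = 0.02732+0.000j S between n0,n2
  I1: injects 1.18 A into n3 (from n2)
  Y(R2) = 0.0002155+0.000j S between n2,n4
  Y(L1) = 0.000-0.1960j S between n6,n2
  Y(C1) = 0.000+0.1251j S between n3,n4
  Y(R3) = 0.9346+0.000j S between n3,n4
  Y(R4) = 0.0001401+0.000j S between n5,n6
  Y(R5) = 0.5714+0.000j S between n4,n3
  Y(R6) = 0.4292+0.000j S between n1,n0
  Y(R7) = 0.01675+0.000j S between n5,n4
  Y(R8) = 0.006289+0.000j S between n4,n3
  Y(R9) = 0.0007519+0.000j S between n2,n1
  I2: injects 0.0724 A into n3 (from n2)
  Y(R10) = 0.1379+0.000j S between n1,n2
  Y(L2) = 0.000-0.0003275j S between n0,n1
  V1: constraint V(n0)−V(n1) = 8.99
Assemble and solve the 7×7 MNA system:
  V(n1)=-8.990+0.000j  V(n2)=-7.510+0.000j  V(n3)=3527+0.9132j  V(n4)=3526+0.9812j  V(n5)=3497+0.9939j  V(n6)=-7.509+2.504j
  i(V1)=-4.064+0.002944j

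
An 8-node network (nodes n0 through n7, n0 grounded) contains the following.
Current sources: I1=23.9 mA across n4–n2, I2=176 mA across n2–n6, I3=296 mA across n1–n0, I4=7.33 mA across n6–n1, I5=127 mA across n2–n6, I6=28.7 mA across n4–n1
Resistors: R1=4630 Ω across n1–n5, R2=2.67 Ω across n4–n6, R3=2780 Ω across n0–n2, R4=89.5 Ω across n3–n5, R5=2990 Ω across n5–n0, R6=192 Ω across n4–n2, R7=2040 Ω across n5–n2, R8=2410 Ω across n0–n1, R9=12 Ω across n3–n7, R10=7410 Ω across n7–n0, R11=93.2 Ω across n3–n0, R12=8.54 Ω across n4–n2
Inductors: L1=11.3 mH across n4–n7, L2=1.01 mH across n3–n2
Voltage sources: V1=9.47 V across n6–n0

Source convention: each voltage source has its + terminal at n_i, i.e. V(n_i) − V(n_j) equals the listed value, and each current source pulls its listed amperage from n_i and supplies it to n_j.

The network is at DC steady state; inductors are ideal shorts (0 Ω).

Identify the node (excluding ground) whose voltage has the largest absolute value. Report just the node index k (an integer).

1

MNA unknowns: 7 node voltages V₁..V_7 plus 3 source currents (L1, L2, V1)
I1: z[4]−=0.0239, z[2]+=0.0239
I2: z[2]−=0.176, z[6]+=0.176
R1: Y=0.0002160 on G[1,5]
R2: Y=0.3745 on G[4,6]
R3: Y=0.0003597 on G[0,2]
R4: Y=0.01117 on G[3,5]
R5: Y=0.0003344 on G[5,0]
R6: Y=0.005208 on G[4,2]
I3: z[1]−=0.296, z[0]+=0.296
R7: Y=0.0004902 on G[5,2]
I4: z[6]−=0.00733, z[1]+=0.00733
I5: z[2]−=0.127, z[6]+=0.127
L1: row V4−V7=0, i_L1 at 4,7
R8: Y=0.0004149 on G[0,1]
R9: Y=0.08333 on G[3,7]
I6: z[4]−=0.0287, z[1]+=0.0287
L2: row V3−V2=0, i_L2 at 3,2
R10: Y=0.0001350 on G[7,0]
R11: Y=0.01073 on G[3,0]
R12: Y=0.1171 on G[4,2]
V1: row V6−V0=9.47, i_V1 at 6,0
solve → V1=-412.6, V2=6.054, V3=6.054, V4=8.166, V5=-1.515, V6=9.470, V7=8.166
aux → i_L1=0.1772, i_L2=0.02656, i_V1=-0.1925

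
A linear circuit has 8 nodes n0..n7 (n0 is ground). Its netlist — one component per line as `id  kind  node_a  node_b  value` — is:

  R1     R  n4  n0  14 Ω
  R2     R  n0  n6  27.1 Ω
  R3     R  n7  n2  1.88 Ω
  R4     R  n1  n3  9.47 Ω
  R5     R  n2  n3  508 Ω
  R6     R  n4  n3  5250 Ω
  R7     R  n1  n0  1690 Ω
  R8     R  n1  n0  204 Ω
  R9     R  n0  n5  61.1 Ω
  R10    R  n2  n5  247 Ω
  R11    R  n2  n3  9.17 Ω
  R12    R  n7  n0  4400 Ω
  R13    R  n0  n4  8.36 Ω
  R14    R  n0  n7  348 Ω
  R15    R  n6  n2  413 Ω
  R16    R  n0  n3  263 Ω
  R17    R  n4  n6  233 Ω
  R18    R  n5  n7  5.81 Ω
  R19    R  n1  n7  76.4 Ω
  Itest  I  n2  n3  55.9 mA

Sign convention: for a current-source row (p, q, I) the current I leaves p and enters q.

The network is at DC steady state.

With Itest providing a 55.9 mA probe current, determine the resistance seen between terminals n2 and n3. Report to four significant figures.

R_eq = 7.825 Ω

Apply KCL at each of the 7 non-ground nodes and solve the resulting linear system.
Node n1: branches {R4, R7, R8, R19} → V_1 = 0.2433
Node n2: branches {R3, R5, R10, R11, R15, Itest} → V_2 = -0.1361
Node n3: branches {R4, R5, R6, R11, R16, Itest} → V_3 = 0.3014
Node n4: branches {R1, R6, R13, R17} → V_4 = 0.0001280
Node n5: branches {R9, R10, R18} → V_5 = -0.1129
Node n6: branches {R2, R15, R17} → V_6 = -0.007542
Node n7: branches {R3, R12, R14, R18, R19} → V_7 = -0.1230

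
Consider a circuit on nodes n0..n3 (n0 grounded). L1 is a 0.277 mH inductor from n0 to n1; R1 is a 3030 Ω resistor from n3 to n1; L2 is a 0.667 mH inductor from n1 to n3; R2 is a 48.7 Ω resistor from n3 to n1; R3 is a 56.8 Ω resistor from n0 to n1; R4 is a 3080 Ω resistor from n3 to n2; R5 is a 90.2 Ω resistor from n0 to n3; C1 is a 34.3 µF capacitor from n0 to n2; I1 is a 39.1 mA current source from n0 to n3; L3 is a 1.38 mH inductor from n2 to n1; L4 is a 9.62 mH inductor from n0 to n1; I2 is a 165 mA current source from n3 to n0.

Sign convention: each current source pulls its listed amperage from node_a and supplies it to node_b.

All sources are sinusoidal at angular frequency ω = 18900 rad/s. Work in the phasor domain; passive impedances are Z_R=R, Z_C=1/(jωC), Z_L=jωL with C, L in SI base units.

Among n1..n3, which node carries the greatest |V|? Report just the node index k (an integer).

3

MNA unknowns: 3 node voltages V₁..V_3
L1: Y=0.000-0.1910j on G[0,1]
R1: Y=0.0003300+0.000j on G[3,1]
L2: Y=0.000-0.07933j on G[1,3]
R2: Y=0.02053+0.000j on G[3,1]
R3: Y=0.01761+0.000j on G[0,1]
R4: Y=0.0003247+0.000j on G[3,2]
R5: Y=0.01109+0.000j on G[0,3]
C1: Y=0.000+0.6483j on G[0,2]
I1: z[0]−=0.0391, z[3]+=0.0391
L3: Y=0.000-0.03834j on G[2,1]
L4: Y=0.000-0.005500j on G[0,1]
I2: z[3]−=0.165, z[0]+=0.165
solve → V1=-0.1233-0.4863j, V2=0.006769+0.03096j, V3=-0.7312-1.808j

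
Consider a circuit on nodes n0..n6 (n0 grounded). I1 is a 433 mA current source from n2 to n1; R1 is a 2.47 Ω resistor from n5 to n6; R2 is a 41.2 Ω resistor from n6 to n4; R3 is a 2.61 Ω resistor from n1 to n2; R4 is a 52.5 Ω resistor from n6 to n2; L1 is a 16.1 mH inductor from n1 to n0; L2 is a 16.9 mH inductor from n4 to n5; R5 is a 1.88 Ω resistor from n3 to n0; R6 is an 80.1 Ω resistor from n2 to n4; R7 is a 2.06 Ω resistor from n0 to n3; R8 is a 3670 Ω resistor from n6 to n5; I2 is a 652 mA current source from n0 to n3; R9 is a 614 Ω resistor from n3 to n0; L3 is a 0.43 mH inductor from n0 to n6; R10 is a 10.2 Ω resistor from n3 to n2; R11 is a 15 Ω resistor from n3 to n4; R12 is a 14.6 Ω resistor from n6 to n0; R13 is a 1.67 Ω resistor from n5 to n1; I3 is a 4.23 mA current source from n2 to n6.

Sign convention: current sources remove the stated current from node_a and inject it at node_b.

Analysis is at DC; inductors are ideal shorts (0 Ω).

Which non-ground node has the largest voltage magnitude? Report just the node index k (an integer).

2

MNA unknowns: 6 node voltages V₁..V_6 plus 3 source currents (L1, L2, L3)
I1: z[2]−=0.433, z[1]+=0.433
R1: Y=0.4049 on G[5,6]
R2: Y=0.02427 on G[6,4]
R3: Y=0.3831 on G[1,2]
R4: Y=0.01905 on G[6,2]
L1: row V1−V0=0, i_L1 at 1,0
L2: row V4−V5=0, i_L2 at 4,5
R5: Y=0.5319 on G[3,0]
R6: Y=0.01248 on G[2,4]
R7: Y=0.4854 on G[0,3]
R8: Y=0.0002725 on G[6,5]
I2: z[0]−=0.652, z[3]+=0.652
R9: Y=0.001629 on G[3,0]
L3: row V0−V6=0, i_L3 at 0,6
R10: Y=0.09804 on G[3,2]
R11: Y=0.06667 on G[3,4]
R12: Y=0.06849 on G[6,0]
R13: Y=0.5988 on G[5,1]
I3: z[2]−=0.00423, z[6]+=0.00423
solve → V1=0.000, V2=-0.7587, V3=0.4892, V4=0.02089, V5=0.02089, V6=0.000
aux → i_L1=0.1548, i_L2=0.02098, i_L3=0.001250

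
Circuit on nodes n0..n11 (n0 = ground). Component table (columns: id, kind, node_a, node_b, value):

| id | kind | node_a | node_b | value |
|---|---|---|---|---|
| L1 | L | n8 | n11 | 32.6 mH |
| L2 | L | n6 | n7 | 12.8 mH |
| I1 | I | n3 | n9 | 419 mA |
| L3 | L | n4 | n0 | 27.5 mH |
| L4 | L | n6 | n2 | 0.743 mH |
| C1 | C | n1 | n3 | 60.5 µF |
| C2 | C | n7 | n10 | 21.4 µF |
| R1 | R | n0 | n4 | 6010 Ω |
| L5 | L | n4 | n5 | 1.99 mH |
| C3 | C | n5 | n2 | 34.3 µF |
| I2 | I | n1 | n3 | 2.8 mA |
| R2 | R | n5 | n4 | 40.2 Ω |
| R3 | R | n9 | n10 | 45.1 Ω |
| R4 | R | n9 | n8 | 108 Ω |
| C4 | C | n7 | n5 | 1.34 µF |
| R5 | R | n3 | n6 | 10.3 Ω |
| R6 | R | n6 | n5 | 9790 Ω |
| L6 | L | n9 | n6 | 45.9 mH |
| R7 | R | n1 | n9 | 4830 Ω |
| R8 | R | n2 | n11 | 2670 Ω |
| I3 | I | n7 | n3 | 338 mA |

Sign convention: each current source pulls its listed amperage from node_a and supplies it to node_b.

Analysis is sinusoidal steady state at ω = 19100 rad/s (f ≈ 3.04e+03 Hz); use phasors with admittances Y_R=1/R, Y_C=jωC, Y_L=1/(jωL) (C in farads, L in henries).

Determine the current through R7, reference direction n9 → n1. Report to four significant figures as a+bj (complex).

MNA unknowns: 11 node voltages V₁..V_11
L1: Y=0.000-0.001606j on G[8,11]
L2: Y=0.000-0.004090j on G[6,7]
I1: z[3]−=0.419, z[9]+=0.419
L3: Y=0.000-0.001904j on G[4,0]
L4: Y=0.000-0.07047j on G[6,2]
C1: Y=0.000+1.156j on G[1,3]
C2: Y=0.000+0.4087j on G[7,10]
R1: Y=0.0001664+0.000j on G[0,4]
L5: Y=0.000-0.02631j on G[4,5]
C3: Y=0.000+0.6551j on G[5,2]
I2: z[1]−=0.0028, z[3]+=0.0028
R2: Y=0.02488+0.000j on G[5,4]
R3: Y=0.02217+0.000j on G[9,10]
R4: Y=0.009259+0.000j on G[9,8]
C4: Y=0.000+0.02559j on G[7,5]
R5: Y=0.09709+0.000j on G[3,6]
R6: Y=0.0001021+0.000j on G[6,5]
L6: Y=0.000-0.001141j on G[9,6]
R7: Y=0.0002070+0.000j on G[1,9]
R8: Y=0.0003745+0.000j on G[2,11]
I3: z[7]−=0.338, z[3]+=0.338
solve → V1=-0.4717-1.122j, V2=-0.04300+0.1235j, V3=-0.4714-1.121j, V4=0.000+0.000j, V5=0.000+0.000j, V6=0.3200-1.117j, V7=1.105-3.159j, V8=18.98-2.752j, V9=19.68-3.032j, V10=1.167-4.163j, V11=17.36-6.810j

0.004172-0.0003955j A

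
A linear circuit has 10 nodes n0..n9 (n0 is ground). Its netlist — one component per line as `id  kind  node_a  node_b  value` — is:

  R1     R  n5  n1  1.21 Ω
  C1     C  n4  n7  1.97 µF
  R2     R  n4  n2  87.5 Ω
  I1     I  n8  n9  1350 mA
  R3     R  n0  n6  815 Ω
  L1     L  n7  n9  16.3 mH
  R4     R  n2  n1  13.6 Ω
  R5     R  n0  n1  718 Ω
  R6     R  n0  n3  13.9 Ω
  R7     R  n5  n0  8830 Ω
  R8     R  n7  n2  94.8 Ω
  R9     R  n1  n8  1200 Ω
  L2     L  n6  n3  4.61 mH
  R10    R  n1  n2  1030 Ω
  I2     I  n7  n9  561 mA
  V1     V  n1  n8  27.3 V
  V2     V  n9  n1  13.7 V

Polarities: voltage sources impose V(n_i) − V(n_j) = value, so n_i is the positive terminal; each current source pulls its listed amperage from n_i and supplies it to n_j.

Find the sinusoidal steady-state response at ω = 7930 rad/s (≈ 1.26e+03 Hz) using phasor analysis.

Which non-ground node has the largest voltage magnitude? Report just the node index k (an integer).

Apply KCL at each of the 9 non-ground nodes and solve the resulting linear system.
Node n1: branches {R1, R4, R5, R9, R10, V1, V2} → V_1 = 0.000+0.000j
Node n2: branches {R2, R4, R8, R10} → V_2 = -5.788-4.886j
Node n3: branches {R6, L2} → V_3 = 0.000+0.000j
Node n4: branches {C1, R2} → V_4 = -18.08-25.77j
Node n5: branches {R1, R7} → V_5 = 0.000+0.000j
Node n6: branches {R3, L2} → V_6 = 0.000+0.000j
Node n7: branches {C1, L1, R8, I2} → V_7 = -33.35-16.77j
Node n8: branches {I1, R9, V1} → V_8 = -27.30+0.000j
Node n9: branches {I1, L1, I2, V2} → V_9 = 13.70+0.000j
Source currents: i(V1)=1.327+0.000j, i(V2)=1.781+0.3640j

7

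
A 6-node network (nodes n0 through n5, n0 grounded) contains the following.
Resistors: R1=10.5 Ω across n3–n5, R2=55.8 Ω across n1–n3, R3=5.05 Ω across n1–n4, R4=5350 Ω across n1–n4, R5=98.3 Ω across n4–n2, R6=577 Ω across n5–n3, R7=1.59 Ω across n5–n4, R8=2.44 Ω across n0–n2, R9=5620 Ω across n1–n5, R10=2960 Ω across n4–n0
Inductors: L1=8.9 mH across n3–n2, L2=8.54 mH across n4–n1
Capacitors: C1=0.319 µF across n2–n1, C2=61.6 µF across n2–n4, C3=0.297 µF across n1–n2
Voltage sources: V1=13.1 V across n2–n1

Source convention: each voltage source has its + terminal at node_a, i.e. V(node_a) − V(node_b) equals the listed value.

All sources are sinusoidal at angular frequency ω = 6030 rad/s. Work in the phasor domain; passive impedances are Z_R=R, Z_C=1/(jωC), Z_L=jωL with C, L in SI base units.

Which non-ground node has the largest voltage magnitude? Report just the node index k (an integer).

1

MNA unknowns: 5 node voltages V₁..V_5 plus 1 source current (V1)
R1: Y=0.09524+0.000j on G[3,5]
R2: Y=0.01792+0.000j on G[1,3]
L1: Y=0.000-0.01863j on G[3,2]
L2: Y=0.000-0.01942j on G[4,1]
C1: Y=0.000+0.001924j on G[2,1]
C2: Y=0.000+0.3714j on G[2,4]
C3: Y=0.000+0.001791j on G[1,2]
R3: Y=0.1980+0.000j on G[1,4]
R4: Y=0.0001869+0.000j on G[1,4]
R5: Y=0.01017+0.000j on G[4,2]
R6: Y=0.001733+0.000j on G[5,3]
R7: Y=0.6289+0.000j on G[5,4]
R8: Y=0.4098+0.000j on G[0,2]
R9: Y=0.0001779+0.000j on G[1,5]
R10: Y=0.0003378+0.000j on G[4,0]
V1: row V2−V1=13.1, i_V1 at 2,1
solve → V1=-13.10-0.004929j, V2=0.002743-0.004929j, V3=-5.757+3.874j, V4=-3.328+5.980j, V5=-3.655+5.697j
aux → i_V1=-2.186-1.116j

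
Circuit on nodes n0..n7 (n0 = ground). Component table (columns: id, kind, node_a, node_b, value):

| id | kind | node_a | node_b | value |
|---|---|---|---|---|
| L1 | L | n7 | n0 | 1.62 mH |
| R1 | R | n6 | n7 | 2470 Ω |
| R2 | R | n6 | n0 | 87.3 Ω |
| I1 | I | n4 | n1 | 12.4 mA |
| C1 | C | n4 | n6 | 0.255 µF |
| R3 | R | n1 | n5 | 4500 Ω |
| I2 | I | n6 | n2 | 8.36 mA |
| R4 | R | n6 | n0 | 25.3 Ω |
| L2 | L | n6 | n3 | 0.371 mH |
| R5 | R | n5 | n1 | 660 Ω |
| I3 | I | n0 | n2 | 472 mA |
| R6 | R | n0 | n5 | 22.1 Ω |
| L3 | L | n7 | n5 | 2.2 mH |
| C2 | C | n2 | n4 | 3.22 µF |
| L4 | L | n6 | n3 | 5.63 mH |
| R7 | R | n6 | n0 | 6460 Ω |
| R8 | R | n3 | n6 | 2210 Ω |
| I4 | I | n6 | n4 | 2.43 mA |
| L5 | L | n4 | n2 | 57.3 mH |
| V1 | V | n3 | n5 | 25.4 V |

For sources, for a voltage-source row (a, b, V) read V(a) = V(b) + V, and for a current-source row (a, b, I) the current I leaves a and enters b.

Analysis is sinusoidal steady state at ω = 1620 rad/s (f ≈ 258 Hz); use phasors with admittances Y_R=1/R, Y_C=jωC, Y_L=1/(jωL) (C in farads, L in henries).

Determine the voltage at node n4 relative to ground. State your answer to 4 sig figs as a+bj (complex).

22.93-1143j V

Apply KCL at each of the 7 non-ground nodes and solve the resulting linear system.
Node n1: branches {I1, R3, R5} → V_1 = 4.790-3.713j
Node n2: branches {I2, I3, C2, L5} → V_2 = 22.93-1056j
Node n3: branches {L2, L4, R8, V1} → V_3 = 23.05-3.713j
Node n4: branches {I1, C1, C2, I4, L5} → V_4 = 22.93-1143j
Node n5: branches {R3, R5, R6, L3, V1} → V_5 = -2.347-3.713j
Node n6: branches {R1, R2, C1, I2, R4, L2, L4, R7, R8, I4} → V_6 = 22.93-4.121j
Node n7: branches {L1, R1, L3} → V_7 = -0.9940-1.560j
Source currents: i(V1)=-0.7228+0.2118j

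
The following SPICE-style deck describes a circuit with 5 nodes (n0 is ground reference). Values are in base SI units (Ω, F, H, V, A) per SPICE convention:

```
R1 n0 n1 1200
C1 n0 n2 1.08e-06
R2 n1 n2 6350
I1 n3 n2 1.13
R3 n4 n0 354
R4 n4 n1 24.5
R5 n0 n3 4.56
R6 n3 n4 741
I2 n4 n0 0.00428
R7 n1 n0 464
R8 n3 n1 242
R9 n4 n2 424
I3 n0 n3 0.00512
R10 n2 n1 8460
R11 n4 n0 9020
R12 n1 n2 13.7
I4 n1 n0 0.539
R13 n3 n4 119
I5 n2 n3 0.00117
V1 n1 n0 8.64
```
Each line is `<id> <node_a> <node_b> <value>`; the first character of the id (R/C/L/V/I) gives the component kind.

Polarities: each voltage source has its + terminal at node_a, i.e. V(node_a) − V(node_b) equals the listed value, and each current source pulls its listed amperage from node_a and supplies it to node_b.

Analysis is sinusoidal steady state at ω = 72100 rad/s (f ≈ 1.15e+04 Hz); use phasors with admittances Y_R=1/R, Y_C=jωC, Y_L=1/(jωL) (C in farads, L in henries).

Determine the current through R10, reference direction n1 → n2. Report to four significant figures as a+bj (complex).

Apply KCL at each of the 4 non-ground nodes and solve the resulting linear system.
Node n1: branches {R1, R2, R4, R7, R8, R10, R12, I4, V1} → V_1 = 8.640+0.000j
Node n2: branches {C1, R2, I1, R9, R10, R12, I5} → V_2 = 11.39-11.74j
Node n3: branches {I1, R5, R6, R8, I3, R13, I5} → V_3 = -4.417-0.02089j
Node n4: branches {R3, R4, R6, I2, R9, R11, R13} → V_4 = 5.946-0.4995j
Source currents: i(V1)=-0.5272-0.8809j

-0.0003251+0.001388j A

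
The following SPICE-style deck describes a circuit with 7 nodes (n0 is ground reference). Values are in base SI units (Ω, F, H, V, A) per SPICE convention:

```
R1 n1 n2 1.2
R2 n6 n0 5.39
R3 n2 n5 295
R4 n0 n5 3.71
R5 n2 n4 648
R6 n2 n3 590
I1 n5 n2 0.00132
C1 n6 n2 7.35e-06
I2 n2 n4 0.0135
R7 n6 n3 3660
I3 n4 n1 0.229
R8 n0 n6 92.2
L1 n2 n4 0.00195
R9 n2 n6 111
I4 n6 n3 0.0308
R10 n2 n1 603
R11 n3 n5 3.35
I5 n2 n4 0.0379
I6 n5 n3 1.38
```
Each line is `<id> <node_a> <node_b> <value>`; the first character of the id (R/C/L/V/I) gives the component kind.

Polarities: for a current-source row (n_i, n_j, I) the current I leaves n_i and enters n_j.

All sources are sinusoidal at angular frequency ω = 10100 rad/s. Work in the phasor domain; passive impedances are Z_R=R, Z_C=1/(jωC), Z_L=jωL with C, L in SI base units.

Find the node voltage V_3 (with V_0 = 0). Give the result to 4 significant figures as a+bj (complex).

4.766-0.003081j V

MNA unknowns: 6 node voltages V₁..V_6
R1: Y=0.8333+0.000j on G[1,2]
R2: Y=0.1855+0.000j on G[6,0]
R3: Y=0.003390+0.000j on G[2,5]
R4: Y=0.2695+0.000j on G[0,5]
R5: Y=0.001543+0.000j on G[2,4]
R6: Y=0.001695+0.000j on G[2,3]
I1: z[5]−=0.00132, z[2]+=0.00132
C1: Y=0.000+0.07423j on G[6,2]
I2: z[2]−=0.0135, z[4]+=0.0135
R7: Y=0.0002732+0.000j on G[6,3]
I3: z[4]−=0.229, z[1]+=0.229
R8: Y=0.01085+0.000j on G[0,6]
L1: Y=0.000-0.05077j on G[2,4]
R9: Y=0.009009+0.000j on G[2,6]
I4: z[6]−=0.0308, z[3]+=0.0308
R10: Y=0.001658+0.000j on G[2,1]
R11: Y=0.2985+0.000j on G[3,5]
I5: z[2]−=0.0379, z[4]+=0.0379
I6: z[5]−=1.38, z[3]+=1.38
solve → V1=0.1999-0.1287j, V2=-0.07438-0.1287j, V3=4.766-0.003081j, V4=-0.1806-3.623j, V5=0.07216-0.002373j, V6=-0.09904+0.003257j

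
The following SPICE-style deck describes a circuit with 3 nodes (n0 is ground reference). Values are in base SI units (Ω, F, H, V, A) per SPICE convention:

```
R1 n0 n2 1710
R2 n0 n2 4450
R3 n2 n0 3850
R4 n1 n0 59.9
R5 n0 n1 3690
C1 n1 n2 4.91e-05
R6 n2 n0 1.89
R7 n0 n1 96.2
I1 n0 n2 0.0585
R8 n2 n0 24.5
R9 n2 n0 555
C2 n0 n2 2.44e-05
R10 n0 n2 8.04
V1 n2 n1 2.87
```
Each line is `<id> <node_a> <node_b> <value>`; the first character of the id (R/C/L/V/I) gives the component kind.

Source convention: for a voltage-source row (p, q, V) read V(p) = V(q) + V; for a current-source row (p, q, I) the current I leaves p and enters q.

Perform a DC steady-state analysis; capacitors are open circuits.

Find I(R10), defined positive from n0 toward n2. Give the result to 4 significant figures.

-0.02352 A

Element admittances at DC:
  Y(R1) = 0.0005848 S between n0,n2
  Y(R2) = 0.0002247 S between n0,n2
  Y(R3) = 0.0002597 S between n2,n0
  Y(R4) = 0.01669 S between n1,n0
  Y(R5) = 0.0002710 S between n0,n1
  Y(C1) = 0.000 S between n1,n2
  Y(R6) = 0.5291 S between n2,n0
  Y(R7) = 0.01040 S between n0,n1
  I1: injects 0.0585 A into n2 (from n0)
  Y(R8) = 0.04082 S between n2,n0
  Y(R9) = 0.001802 S between n2,n0
  Y(C2) = 0.000 S between n0,n2
  Y(R10) = 0.1244 S between n0,n2
  V1: constraint V(n2)−V(n1) = 2.87
Assemble and solve the 3×3 MNA system:
  V(n1)=-2.681  V(n2)=0.1891
  i(V1)=-0.07335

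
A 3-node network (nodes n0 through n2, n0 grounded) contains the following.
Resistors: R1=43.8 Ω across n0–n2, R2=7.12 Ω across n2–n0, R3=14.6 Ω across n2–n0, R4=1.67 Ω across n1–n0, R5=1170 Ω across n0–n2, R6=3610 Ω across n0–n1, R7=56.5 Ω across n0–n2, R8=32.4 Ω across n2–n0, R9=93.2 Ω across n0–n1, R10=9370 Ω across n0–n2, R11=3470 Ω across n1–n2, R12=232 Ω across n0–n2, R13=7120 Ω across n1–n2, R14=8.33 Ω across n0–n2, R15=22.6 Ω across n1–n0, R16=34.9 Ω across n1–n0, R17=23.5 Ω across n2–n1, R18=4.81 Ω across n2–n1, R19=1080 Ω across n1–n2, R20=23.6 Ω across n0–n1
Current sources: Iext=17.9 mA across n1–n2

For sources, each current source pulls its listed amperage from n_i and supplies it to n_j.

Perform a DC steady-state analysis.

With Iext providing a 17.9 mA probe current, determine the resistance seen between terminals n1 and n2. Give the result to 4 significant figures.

MNA unknowns: 2 node voltages V₁..V_2
R1: Y=0.02283 on G[0,2]
R2: Y=0.1404 on G[2,0]
R3: Y=0.06849 on G[2,0]
R4: Y=0.5988 on G[1,0]
R5: Y=0.0008547 on G[0,2]
R6: Y=0.0002770 on G[0,1]
R7: Y=0.01770 on G[0,2]
R8: Y=0.03086 on G[2,0]
R9: Y=0.01073 on G[0,1]
R10: Y=0.0001067 on G[0,2]
R11: Y=0.0002882 on G[1,2]
R12: Y=0.004310 on G[0,2]
R13: Y=0.0001404 on G[1,2]
R14: Y=0.1200 on G[0,2]
R15: Y=0.04425 on G[1,0]
R16: Y=0.02865 on G[1,0]
R17: Y=0.04255 on G[2,1]
R18: Y=0.2079 on G[2,1]
R19: Y=0.0009259 on G[1,2]
R20: Y=0.04237 on G[0,1]
Iext: z[1]−=0.0179, z[2]+=0.0179
solve → V1=-0.01254, V2=0.02242

R_eq = 1.953 Ω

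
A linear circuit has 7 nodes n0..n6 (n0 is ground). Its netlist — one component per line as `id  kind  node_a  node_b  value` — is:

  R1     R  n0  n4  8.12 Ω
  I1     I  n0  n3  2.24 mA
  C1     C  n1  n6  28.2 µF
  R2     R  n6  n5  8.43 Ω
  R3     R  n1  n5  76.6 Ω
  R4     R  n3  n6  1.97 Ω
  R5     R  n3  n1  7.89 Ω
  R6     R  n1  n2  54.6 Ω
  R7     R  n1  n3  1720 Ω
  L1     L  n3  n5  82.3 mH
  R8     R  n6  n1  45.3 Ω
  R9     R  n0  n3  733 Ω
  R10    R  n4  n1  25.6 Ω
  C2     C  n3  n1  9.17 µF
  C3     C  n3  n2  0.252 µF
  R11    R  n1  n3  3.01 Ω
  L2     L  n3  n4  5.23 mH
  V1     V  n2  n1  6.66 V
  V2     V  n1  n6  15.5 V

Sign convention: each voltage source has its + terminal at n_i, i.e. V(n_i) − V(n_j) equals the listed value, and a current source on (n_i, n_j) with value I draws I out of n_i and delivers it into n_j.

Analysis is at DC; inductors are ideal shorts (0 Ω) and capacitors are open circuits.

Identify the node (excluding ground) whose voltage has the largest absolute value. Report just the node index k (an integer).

Element admittances at DC:
  Y(R1) = 0.1232 S between n0,n4
  I1: injects 0.00224 A into n3 (from n0)
  Y(C1) = 0.000 S between n1,n6
  Y(R2) = 0.1186 S between n6,n5
  Y(R3) = 0.01305 S between n1,n5
  Y(R4) = 0.5076 S between n3,n6
  Y(R5) = 0.1267 S between n3,n1
  Y(R6) = 0.01832 S between n1,n2
  Y(R7) = 0.0005814 S between n1,n3
  L1: short n3↔n5 (DC inductor)
  Y(R8) = 0.02208 S between n6,n1
  Y(R9) = 0.001364 S between n0,n3
  Y(R10) = 0.03906 S between n4,n1
  Y(C2) = 0.000 S between n3,n1
  Y(C3) = 0.000 S between n3,n2
  Y(R11) = 0.3322 S between n1,n3
  L2: short n3↔n4 (DC inductor)
  V1: constraint V(n2)−V(n1) = 6.66
  V2: constraint V(n1)−V(n6) = 15.5
Assemble and solve the 10×10 MNA system:
  V(n1)=8.548  V(n2)=15.21  V(n3)=0.01799  V(n4)=0.01799  V(n5)=0.01799  V(n6)=-6.952
  i(L1)=0.7154  i(L2)=-0.3310  i(V1)=-0.1220  i(V2)=-4.707

2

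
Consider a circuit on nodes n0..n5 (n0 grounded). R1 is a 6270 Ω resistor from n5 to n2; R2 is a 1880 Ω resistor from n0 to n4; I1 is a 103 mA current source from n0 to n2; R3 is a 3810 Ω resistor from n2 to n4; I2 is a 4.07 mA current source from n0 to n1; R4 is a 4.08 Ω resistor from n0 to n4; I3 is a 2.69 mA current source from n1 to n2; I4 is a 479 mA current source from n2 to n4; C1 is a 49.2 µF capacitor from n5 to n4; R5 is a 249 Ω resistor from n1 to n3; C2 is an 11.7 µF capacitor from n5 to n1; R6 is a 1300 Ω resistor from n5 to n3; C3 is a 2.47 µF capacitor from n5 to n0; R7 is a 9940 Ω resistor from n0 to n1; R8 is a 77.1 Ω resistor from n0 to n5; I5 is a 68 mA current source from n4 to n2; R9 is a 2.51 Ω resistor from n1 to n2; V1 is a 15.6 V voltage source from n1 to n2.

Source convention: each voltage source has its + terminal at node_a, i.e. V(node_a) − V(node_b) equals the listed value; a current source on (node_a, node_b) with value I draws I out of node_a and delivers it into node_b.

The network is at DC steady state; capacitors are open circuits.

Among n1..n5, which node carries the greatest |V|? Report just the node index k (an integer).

2

Apply KCL at each of the 5 non-ground nodes and solve the resulting linear system.
Node n1: branches {I2, I3, R5, C2, R7, R9, V1} → V_1 = -265.0
Node n2: branches {R1, I1, R3, I3, I4, I5, R9, V1} → V_2 = -280.6
Node n3: branches {R5, R6} → V_3 = -225.0
Node n4: branches {R2, R3, R4, I4, C1, I5} → V_4 = 1.372
Node n5: branches {R1, C1, C2, R6, C3, R8} → V_5 = -15.67
Source currents: i(V1)=-6.026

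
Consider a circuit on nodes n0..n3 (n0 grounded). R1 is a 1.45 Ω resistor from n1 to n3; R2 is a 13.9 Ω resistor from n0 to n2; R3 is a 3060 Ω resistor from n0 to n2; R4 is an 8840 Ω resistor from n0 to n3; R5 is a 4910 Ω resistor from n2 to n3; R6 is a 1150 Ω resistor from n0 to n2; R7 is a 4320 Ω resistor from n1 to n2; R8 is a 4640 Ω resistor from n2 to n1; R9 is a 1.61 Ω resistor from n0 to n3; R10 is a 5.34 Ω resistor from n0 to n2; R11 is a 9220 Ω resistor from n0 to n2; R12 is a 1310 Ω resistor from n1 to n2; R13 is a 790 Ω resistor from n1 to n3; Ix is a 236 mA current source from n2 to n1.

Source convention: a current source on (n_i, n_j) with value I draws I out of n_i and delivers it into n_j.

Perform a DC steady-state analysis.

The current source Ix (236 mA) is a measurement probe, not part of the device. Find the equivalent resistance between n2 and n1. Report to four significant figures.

R_eq = 6.833 Ω

Apply KCL at each of the 3 non-ground nodes and solve the resulting linear system.
Node n1: branches {R1, R7, R8, R12, R13, Ix} → V_1 = 0.7151
Node n2: branches {R2, R3, R5, R6, R7, R8, R10, R11, R12, Ix} → V_2 = -0.8974
Node n3: branches {R1, R4, R5, R9, R13} → V_3 = 0.3763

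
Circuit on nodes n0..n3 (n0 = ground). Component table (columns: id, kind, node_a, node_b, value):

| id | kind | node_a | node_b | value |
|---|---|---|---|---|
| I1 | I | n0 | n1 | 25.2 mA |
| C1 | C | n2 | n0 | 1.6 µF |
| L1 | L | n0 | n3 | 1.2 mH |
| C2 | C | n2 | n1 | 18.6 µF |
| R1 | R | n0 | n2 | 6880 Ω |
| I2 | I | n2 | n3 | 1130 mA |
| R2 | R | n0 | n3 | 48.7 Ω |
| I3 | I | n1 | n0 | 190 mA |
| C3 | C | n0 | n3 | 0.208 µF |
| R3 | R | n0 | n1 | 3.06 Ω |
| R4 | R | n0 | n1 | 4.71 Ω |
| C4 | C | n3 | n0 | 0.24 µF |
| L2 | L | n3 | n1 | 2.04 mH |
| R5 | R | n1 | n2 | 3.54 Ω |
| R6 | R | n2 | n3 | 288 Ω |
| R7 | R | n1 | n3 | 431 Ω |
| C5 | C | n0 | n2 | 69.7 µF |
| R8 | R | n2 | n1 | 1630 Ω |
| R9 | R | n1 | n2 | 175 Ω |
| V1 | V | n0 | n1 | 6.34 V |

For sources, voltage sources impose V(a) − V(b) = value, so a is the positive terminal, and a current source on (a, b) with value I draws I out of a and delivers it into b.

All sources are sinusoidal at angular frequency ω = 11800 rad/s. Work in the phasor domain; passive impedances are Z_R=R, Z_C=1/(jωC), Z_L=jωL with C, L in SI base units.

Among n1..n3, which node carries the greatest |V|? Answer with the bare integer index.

Apply KCL at each of the 3 non-ground nodes and solve the resulting linear system.
Node n1: branches {I1, C2, I3, R3, R4, L2, R5, R7, R8, R9, V1} → V_1 = -6.340+0.000j
Node n2: branches {C1, C2, R1, I2, R5, R6, C5, R8, R9} → V_2 = -1.903+2.267j
Node n3: branches {L1, I2, R2, C3, C4, L2, R6, R7} → V_3 = 0.01629+10.37j
Source currents: i(V1)=-4.483-1.389j

3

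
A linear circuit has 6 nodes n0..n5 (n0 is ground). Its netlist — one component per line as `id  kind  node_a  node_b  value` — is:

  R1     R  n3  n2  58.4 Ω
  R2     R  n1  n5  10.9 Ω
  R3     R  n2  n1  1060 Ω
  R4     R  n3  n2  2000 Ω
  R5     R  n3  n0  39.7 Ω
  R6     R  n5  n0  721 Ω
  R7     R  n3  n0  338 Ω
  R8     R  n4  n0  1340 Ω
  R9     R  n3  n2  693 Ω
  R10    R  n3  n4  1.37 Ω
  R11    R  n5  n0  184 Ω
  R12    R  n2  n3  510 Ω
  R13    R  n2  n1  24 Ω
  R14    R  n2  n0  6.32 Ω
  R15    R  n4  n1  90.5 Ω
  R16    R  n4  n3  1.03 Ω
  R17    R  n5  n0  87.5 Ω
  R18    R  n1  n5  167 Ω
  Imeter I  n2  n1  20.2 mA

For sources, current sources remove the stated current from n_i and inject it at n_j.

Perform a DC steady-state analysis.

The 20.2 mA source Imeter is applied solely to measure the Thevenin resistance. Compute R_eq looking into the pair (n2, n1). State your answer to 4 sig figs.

R_eq = 15.45 Ω

MNA unknowns: 5 node voltages V₁..V_5
R1: Y=0.01712 on G[3,2]
R2: Y=0.09174 on G[1,5]
R3: Y=0.0009434 on G[2,1]
R4: Y=0.0005000 on G[3,2]
R5: Y=0.02519 on G[3,0]
R6: Y=0.001387 on G[5,0]
R7: Y=0.002959 on G[3,0]
R8: Y=0.0007463 on G[4,0]
R9: Y=0.001443 on G[3,2]
R10: Y=0.7299 on G[3,4]
R11: Y=0.005435 on G[5,0]
R12: Y=0.001961 on G[2,3]
R13: Y=0.04167 on G[2,1]
R14: Y=0.1582 on G[2,0]
R15: Y=0.01105 on G[4,1]
R16: Y=0.9709 on G[4,3]
R17: Y=0.01143 on G[5,0]
R18: Y=0.005988 on G[1,5]
Imeter: z[2]−=0.0202, z[1]+=0.0202
solve → V1=0.2780, V2=-0.03403, V3=0.03835, V4=0.03988, V5=0.2342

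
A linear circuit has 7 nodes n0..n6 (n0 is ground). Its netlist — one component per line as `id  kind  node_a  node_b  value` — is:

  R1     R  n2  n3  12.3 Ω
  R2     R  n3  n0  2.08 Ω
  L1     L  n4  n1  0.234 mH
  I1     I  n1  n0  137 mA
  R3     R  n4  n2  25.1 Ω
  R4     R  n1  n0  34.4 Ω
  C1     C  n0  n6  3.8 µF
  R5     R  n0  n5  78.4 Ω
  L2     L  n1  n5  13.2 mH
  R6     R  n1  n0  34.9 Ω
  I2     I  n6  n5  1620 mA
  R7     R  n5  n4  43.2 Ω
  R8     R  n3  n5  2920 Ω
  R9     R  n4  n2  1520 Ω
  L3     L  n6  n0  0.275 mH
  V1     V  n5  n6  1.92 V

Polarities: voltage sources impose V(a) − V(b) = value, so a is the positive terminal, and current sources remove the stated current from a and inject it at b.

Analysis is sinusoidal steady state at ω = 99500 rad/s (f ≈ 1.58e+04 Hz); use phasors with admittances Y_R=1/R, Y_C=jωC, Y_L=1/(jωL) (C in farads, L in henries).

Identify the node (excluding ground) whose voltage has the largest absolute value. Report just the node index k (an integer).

Apply KCL at each of the 6 non-ground nodes and solve the resulting linear system.
Node n1: branches {L1, I1, R4, L2, R6} → V_1 = -1.236-0.6636j
Node n2: branches {R1, R3, R9} → V_2 = -0.1468+0.3124j
Node n3: branches {R1, R2, R8} → V_3 = -0.02002+0.04531j
Node n4: branches {L1, R3, R7, R9} → V_4 = -0.4012+0.8486j
Node n5: branches {R5, L2, I2, R7, R8, V1} → V_5 = 1.960+0.2372j
Node n6: branches {C1, I2, L3, V1} → V_6 = 0.03952+0.2372j
Source currents: i(V1)=1.539+0.01350j

5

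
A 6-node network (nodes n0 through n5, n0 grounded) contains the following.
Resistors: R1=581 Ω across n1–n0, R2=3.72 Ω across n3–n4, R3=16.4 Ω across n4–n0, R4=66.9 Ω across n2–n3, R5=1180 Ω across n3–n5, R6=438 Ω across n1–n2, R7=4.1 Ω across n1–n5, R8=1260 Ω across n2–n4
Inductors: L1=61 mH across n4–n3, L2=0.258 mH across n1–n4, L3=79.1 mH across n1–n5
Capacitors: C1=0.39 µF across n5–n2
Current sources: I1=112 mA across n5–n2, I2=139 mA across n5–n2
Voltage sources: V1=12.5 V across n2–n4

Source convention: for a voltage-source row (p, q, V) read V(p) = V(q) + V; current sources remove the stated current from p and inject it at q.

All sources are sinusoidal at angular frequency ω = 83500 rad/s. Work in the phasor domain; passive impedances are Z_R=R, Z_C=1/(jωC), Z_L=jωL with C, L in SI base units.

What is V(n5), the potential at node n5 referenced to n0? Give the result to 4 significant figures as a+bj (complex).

-25.20+10.02j V

MNA unknowns: 5 node voltages V₁..V_5 plus 1 source current (V1)
R1: Y=0.001721+0.000j on G[1,0]
L1: Y=0.000-0.0001963j on G[4,3]
C1: Y=0.000+0.03257j on G[5,2]
R2: Y=0.2688+0.000j on G[3,4]
R3: Y=0.06098+0.000j on G[4,0]
R4: Y=0.01495+0.000j on G[2,3]
L2: Y=0.000-0.04642j on G[1,4]
R5: Y=0.0008475+0.000j on G[3,5]
I1: z[5]−=0.112, z[2]+=0.112
I2: z[5]−=0.139, z[2]+=0.139
R6: Y=0.002283+0.000j on G[1,2]
R7: Y=0.2439+0.000j on G[1,5]
R8: Y=0.0007937+0.000j on G[2,4]
L3: Y=0.000-0.0001514j on G[1,5]
V1: row V2−V4=12.5, i_V1 at 2,4
solve → V1=-25.62+4.924j, V2=13.22-0.1390j, V3=1.302-0.1084j, V4=0.7231-0.1390j, V5=-25.20+10.02j
aux → i_V1=-0.3566-1.239j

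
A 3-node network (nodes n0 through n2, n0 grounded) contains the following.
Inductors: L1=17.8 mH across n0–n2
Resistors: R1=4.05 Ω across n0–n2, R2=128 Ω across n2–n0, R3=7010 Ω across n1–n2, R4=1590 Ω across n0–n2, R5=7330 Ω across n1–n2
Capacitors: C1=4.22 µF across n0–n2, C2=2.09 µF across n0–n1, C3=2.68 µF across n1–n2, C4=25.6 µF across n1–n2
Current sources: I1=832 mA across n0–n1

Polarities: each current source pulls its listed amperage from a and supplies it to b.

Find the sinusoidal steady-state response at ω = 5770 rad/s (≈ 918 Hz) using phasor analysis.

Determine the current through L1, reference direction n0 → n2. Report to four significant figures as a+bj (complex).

MNA unknowns: 2 node voltages V₁..V_2
L1: Y=0.000-0.009737j on G[0,2]
R1: Y=0.2469+0.000j on G[0,2]
C1: Y=0.000+0.02435j on G[0,2]
C2: Y=0.000+0.01206j on G[0,1]
C3: Y=0.000+0.01546j on G[1,2]
R2: Y=0.007812+0.000j on G[2,0]
C4: Y=0.000+0.1477j on G[1,2]
R3: Y=0.0001427+0.000j on G[1,2]
R4: Y=0.0006289+0.000j on G[0,2]
R5: Y=0.0001364+0.000j on G[1,2]
I1: z[0]−=0.832, z[1]+=0.832
solve → V1=2.804-5.032j, V2=3.003-0.3043j

0.002963+0.02924j A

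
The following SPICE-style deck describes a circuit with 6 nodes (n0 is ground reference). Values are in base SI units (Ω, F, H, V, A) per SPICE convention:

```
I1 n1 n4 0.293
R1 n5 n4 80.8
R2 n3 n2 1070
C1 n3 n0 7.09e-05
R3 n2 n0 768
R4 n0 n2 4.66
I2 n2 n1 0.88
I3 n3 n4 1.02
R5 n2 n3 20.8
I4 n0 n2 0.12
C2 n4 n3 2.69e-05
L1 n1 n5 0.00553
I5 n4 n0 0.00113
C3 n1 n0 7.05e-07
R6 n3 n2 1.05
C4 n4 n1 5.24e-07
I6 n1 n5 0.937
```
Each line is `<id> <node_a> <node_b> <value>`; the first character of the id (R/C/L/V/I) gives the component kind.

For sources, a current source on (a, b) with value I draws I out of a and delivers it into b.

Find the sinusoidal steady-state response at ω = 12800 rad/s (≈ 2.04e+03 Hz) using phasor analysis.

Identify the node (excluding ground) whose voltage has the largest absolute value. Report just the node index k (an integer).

MNA unknowns: 5 node voltages V₁..V_5
I1: z[1]−=0.293, z[4]+=0.293
R1: Y=0.01238+0.000j on G[5,4]
R2: Y=0.0009346+0.000j on G[3,2]
C1: Y=0.000+0.9075j on G[3,0]
R3: Y=0.001302+0.000j on G[2,0]
R4: Y=0.2146+0.000j on G[0,2]
I2: z[2]−=0.88, z[1]+=0.88
I3: z[3]−=1.02, z[4]+=1.02
R5: Y=0.04808+0.000j on G[2,3]
I4: z[0]−=0.12, z[2]+=0.12
C2: Y=0.000+0.3443j on G[4,3]
L1: Y=0.000-0.01413j on G[1,5]
I5: z[4]−=0.00113, z[0]+=0.00113
C3: Y=0.000+0.009024j on G[1,0]
R6: Y=0.9524+0.000j on G[3,2]
C4: Y=0.000+0.006707j on G[4,1]
I6: z[1]−=0.937, z[5]+=0.937
solve → V1=-24.28-37.37j, V2=-0.4473+0.1104j, V3=0.2152+0.1342j, V4=0.8516-4.401j, V5=3.161+26.93j

1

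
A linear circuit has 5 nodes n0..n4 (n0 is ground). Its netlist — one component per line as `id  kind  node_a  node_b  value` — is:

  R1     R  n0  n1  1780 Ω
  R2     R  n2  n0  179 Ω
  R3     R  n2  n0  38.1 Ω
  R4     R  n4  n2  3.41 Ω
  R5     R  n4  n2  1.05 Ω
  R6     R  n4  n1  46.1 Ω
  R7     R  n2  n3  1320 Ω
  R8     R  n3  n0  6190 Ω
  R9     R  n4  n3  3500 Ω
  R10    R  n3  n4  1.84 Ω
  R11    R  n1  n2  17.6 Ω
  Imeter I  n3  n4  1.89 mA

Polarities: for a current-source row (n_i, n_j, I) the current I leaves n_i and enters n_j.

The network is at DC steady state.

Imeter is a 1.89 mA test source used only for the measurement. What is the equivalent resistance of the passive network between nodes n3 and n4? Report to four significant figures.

Element admittances at DC:
  Y(R1) = 0.0005618 S between n0,n1
  Y(R2) = 0.005587 S between n2,n0
  Y(R3) = 0.02625 S between n2,n0
  Y(R4) = 0.2933 S between n4,n2
  Y(R5) = 0.9524 S between n4,n2
  Y(R6) = 0.02169 S between n4,n1
  Y(R7) = 0.0007576 S between n2,n3
  Y(R8) = 0.0001616 S between n3,n0
  Y(R9) = 0.0002857 S between n4,n3
  Y(R10) = 0.5435 S between n3,n4
  Y(R11) = 0.05682 S between n1,n2
  Imeter: injects 0.00189 A into n4 (from n3)
Assemble and solve the 4×4 MNA system:
  V(n1)=1.777e-05  V(n2)=1.720e-05  V(n3)=-0.003450  V(n4)=1.972e-05

R_eq = 1.836 Ω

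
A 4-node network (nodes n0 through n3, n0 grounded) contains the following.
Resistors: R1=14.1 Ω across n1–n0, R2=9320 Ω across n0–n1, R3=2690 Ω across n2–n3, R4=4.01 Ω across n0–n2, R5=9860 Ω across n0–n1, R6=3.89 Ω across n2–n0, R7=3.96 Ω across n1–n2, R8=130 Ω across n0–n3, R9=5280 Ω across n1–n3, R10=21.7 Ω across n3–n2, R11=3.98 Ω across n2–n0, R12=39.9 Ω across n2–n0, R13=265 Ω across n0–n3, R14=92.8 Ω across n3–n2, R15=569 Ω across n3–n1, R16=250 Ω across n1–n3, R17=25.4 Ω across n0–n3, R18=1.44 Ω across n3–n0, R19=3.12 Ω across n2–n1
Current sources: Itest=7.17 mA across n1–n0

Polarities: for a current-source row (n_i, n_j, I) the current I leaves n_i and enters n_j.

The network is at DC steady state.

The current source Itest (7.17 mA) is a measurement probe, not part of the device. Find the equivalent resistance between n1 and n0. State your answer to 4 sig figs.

R_eq = 2.400 Ω

Element admittances at DC:
  Y(R1) = 0.07092 S between n1,n0
  Y(R2) = 0.0001073 S between n0,n1
  Y(R3) = 0.0003717 S between n2,n3
  Y(R4) = 0.2494 S between n0,n2
  Y(R5) = 0.0001014 S between n0,n1
  Y(R6) = 0.2571 S between n2,n0
  Y(R7) = 0.2525 S between n1,n2
  Y(R8) = 0.007692 S between n0,n3
  Y(R9) = 0.0001894 S between n1,n3
  Y(R10) = 0.04608 S between n3,n2
  Y(R11) = 0.2513 S between n2,n0
  Y(R12) = 0.02506 S between n2,n0
  Y(R13) = 0.003774 S between n0,n3
  Y(R14) = 0.01078 S between n3,n2
  Y(R15) = 0.001757 S between n3,n1
  Y(R16) = 0.004000 S between n1,n3
  Y(R17) = 0.03937 S between n0,n3
  Y(R18) = 0.6944 S between n3,n0
  Y(R19) = 0.3205 S between n2,n1
  Itest: injects 0.00717 A into n0 (from n1)
Assemble and solve the 3×3 MNA system:
  V(n1)=-0.01721  V(n2)=-0.007004  V(n3)=-0.0006224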